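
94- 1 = 93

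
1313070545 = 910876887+402193658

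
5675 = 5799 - 124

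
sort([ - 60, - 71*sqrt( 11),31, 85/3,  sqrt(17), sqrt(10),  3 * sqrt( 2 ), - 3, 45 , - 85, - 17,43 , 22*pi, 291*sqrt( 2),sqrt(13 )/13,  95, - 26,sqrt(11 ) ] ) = [-71 * sqrt( 11), - 85,  -  60, - 26, - 17,  -  3,sqrt(13)/13  ,  sqrt (10),sqrt (11), sqrt( 17 ) , 3*sqrt( 2 ),85/3,31, 43,45, 22*pi,95,291*sqrt(2)]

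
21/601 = 21/601 = 0.03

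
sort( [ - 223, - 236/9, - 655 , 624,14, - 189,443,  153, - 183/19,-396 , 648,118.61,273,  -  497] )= [ - 655, - 497, - 396,-223,  -  189, - 236/9, - 183/19, 14, 118.61,153,273,  443,  624,648 ]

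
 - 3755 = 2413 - 6168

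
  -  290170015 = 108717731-398887746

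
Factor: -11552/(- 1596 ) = 2^3*3^( - 1 ) * 7^( - 1 )*19^1 = 152/21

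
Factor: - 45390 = - 2^1*3^1*5^1*17^1  *  89^1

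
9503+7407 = 16910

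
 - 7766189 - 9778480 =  - 17544669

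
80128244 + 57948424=138076668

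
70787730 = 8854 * 7995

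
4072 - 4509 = - 437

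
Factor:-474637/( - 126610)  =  2^( - 1) * 5^( - 1)*11^(-1 )*89^1*1151^(-1 )*5333^1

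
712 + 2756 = 3468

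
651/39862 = 651/39862 = 0.02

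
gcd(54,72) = 18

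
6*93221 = 559326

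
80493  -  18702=61791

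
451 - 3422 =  - 2971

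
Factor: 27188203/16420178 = 2^(-1)*7^1 * 59^1 * 311^ (-1)* 26399^( - 1)*65831^1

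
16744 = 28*598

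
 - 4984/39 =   -  128 + 8/39 = - 127.79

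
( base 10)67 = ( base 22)31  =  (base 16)43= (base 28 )2b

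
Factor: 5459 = 53^1 * 103^1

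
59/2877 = 59/2877 =0.02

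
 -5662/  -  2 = 2831/1= 2831.00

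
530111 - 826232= -296121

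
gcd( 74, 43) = 1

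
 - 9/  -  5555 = 9/5555 = 0.00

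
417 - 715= - 298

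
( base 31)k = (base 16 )14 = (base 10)20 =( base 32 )K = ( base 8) 24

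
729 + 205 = 934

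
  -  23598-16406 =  - 40004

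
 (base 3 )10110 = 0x5d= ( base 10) 93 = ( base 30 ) 33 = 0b1011101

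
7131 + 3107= 10238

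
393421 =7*56203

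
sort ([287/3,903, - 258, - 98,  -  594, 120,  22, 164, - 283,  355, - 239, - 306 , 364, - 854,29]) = [ - 854, - 594, - 306, - 283, - 258, - 239,- 98, 22, 29, 287/3,120, 164, 355,364, 903 ]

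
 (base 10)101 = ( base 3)10202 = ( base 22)4D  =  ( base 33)32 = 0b1100101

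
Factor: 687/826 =2^(- 1)*3^1* 7^( - 1)*59^ (-1)*229^1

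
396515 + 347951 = 744466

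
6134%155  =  89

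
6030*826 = 4980780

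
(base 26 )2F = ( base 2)1000011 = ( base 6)151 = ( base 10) 67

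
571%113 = 6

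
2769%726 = 591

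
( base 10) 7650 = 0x1DE2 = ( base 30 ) 8f0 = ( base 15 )2400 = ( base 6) 55230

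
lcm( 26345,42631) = 2344705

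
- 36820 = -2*18410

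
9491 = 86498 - 77007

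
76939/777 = 76939/777= 99.02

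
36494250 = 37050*985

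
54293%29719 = 24574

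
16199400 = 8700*1862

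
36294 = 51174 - 14880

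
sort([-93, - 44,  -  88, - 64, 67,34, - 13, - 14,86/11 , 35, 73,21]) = [-93, - 88,-64, - 44, - 14,- 13 , 86/11  ,  21, 34,  35, 67, 73] 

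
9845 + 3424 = 13269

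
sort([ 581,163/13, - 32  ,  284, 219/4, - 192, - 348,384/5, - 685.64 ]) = [ - 685.64, - 348, - 192, - 32,163/13,219/4,384/5,284,581 ] 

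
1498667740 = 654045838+844621902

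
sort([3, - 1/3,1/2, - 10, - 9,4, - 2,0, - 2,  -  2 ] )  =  [ - 10, - 9,  -  2, - 2 , - 2,  -  1/3,0, 1/2, 3, 4]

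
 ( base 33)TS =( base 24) 1H1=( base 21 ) 24j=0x3d9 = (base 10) 985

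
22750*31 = 705250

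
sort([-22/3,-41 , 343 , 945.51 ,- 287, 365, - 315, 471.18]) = [ - 315, - 287, - 41, - 22/3, 343, 365, 471.18, 945.51 ]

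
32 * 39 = 1248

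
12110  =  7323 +4787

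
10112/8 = 1264=1264.00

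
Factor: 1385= 5^1 * 277^1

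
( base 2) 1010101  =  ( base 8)125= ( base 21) 41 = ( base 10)85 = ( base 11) 78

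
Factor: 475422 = 2^1*3^1*17^1*59^1*79^1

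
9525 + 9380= 18905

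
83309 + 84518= 167827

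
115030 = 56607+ 58423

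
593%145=13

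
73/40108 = 73/40108= 0.00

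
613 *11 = 6743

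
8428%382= 24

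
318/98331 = 106/32777 = 0.00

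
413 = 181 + 232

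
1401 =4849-3448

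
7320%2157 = 849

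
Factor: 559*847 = 473473 =7^1 *11^2*13^1*43^1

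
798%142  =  88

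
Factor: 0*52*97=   0^1=0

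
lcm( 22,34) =374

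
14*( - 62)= -868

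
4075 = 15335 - 11260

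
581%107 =46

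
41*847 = 34727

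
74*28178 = 2085172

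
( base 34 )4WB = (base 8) 13133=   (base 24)9MB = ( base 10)5723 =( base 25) 93N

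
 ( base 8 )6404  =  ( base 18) A52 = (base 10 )3332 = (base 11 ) 255A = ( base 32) 384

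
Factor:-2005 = -5^1* 401^1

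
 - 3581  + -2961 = -6542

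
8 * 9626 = 77008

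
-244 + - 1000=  - 1244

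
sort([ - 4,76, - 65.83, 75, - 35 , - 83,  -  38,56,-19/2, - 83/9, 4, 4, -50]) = [ - 83, - 65.83,-50, - 38,- 35, - 19/2, - 83/9,- 4,4, 4, 56,75,76]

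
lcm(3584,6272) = 25088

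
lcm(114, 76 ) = 228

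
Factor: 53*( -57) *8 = - 2^3*3^1*19^1*53^1 = - 24168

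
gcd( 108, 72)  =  36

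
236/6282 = 118/3141 = 0.04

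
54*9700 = 523800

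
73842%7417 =7089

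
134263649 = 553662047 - 419398398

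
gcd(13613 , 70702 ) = 1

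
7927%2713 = 2501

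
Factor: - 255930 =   -  2^1*3^1*5^1*19^1*449^1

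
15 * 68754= 1031310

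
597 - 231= 366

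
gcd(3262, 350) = 14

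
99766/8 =49883/4 = 12470.75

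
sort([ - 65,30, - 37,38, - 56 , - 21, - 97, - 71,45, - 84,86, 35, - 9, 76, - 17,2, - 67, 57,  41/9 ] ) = [ - 97 , - 84, - 71, - 67, -65, - 56,-37, - 21, - 17,-9, 2,41/9, 30, 35, 38,45 , 57,76,86 ] 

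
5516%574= 350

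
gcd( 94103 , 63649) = 1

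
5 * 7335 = 36675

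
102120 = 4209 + 97911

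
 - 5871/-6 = 1957/2 = 978.50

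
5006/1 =5006 = 5006.00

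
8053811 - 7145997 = 907814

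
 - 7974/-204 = 1329/34  =  39.09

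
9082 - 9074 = 8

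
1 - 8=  - 7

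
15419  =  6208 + 9211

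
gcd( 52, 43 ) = 1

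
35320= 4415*8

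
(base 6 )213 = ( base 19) 45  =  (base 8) 121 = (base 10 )81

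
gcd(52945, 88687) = 1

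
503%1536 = 503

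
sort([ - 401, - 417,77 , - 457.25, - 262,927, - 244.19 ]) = [ - 457.25,  -  417, - 401, - 262, - 244.19,77,  927]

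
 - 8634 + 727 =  - 7907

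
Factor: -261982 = - 2^1 * 7^1*18713^1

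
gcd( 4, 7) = 1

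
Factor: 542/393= 2^1*3^( - 1)*131^(-1)*271^1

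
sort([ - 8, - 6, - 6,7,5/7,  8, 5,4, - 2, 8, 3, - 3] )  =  [ - 8, - 6 , - 6 ,  -  3,-2, 5/7, 3,  4 , 5,7, 8,8 ] 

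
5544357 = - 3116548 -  - 8660905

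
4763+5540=10303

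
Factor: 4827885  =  3^1*5^1*367^1*877^1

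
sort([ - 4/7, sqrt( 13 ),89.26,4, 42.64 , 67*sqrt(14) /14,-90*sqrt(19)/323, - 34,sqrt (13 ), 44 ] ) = [ - 34, - 90*sqrt( 19)/323, - 4/7 , sqrt( 13),  sqrt(13 ), 4,67*sqrt(14)/14, 42.64, 44, 89.26] 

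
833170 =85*9802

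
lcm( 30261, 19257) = 211827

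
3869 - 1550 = 2319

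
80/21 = 3 + 17/21=3.81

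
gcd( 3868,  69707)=1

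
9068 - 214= 8854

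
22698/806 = 873/31 = 28.16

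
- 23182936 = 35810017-58992953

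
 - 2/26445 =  - 1+ 26443/26445  =  - 0.00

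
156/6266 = 6/241 =0.02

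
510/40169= 510/40169 = 0.01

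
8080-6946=1134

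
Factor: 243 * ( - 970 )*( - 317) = 2^1*3^5*5^1*97^1 * 317^1 = 74720070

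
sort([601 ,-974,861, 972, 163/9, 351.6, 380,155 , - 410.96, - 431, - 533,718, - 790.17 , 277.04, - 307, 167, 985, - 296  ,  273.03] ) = [ - 974,-790.17, - 533, -431,  -  410.96, - 307, - 296,163/9, 155, 167, 273.03, 277.04, 351.6, 380, 601, 718,861 , 972,  985 ] 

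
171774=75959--95815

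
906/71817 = 302/23939 = 0.01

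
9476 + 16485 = 25961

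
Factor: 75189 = 3^1*71^1*353^1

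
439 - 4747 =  - 4308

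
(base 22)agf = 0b1010001010111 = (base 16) 1457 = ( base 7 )21116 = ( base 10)5207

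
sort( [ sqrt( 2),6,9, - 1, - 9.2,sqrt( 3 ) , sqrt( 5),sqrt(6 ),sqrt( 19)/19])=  [ - 9.2, - 1,sqrt( 19)/19,sqrt( 2), sqrt (3 ), sqrt( 5),sqrt( 6 ),6 , 9]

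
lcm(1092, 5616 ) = 39312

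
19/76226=19/76226 = 0.00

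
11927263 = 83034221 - 71106958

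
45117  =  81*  557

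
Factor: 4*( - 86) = - 344 = -2^3*43^1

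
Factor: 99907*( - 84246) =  - 2^1 * 3^1*19^1*739^1 *99907^1 = -  8416765122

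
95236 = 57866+37370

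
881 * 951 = 837831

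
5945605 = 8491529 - 2545924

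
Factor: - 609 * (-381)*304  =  2^4*3^2*7^1*19^1 * 29^1 * 127^1  =  70536816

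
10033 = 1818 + 8215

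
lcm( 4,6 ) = 12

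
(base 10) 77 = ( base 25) 32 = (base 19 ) 41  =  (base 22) 3B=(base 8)115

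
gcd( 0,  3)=3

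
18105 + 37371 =55476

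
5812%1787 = 451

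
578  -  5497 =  - 4919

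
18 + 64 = 82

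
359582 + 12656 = 372238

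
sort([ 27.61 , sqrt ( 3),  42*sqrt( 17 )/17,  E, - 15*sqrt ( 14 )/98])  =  [- 15*sqrt(14)/98, sqrt ( 3),E,42*sqrt(17 ) /17,27.61]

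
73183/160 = 73183/160 = 457.39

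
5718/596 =2859/298= 9.59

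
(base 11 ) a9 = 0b1110111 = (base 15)7e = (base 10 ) 119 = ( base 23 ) 54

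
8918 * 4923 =43903314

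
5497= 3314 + 2183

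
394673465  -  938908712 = -544235247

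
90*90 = 8100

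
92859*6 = 557154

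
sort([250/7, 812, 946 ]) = [ 250/7,812,946]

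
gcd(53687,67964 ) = 1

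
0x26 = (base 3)1102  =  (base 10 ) 38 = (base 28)1A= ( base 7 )53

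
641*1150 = 737150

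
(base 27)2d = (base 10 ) 67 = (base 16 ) 43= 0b1000011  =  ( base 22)31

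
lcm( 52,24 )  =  312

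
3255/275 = 651/55 = 11.84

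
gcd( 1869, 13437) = 3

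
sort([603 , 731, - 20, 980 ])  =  [- 20 , 603, 731 , 980]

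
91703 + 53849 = 145552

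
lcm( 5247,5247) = 5247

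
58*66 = 3828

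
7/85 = 7/85 = 0.08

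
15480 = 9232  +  6248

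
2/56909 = 2/56909 = 0.00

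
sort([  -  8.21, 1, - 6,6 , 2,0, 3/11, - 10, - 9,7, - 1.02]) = [  -  10,  -  9, - 8.21, - 6,-1.02, 0,3/11, 1, 2, 6,7 ] 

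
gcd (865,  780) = 5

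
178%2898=178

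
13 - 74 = - 61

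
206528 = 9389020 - 9182492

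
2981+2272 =5253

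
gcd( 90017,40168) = 1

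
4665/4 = 4665/4 = 1166.25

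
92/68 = 1 + 6/17 = 1.35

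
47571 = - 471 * ( - 101)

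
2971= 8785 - 5814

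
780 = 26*30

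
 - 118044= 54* (-2186)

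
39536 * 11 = 434896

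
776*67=51992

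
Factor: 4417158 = 2^1*3^1*19^1* 38747^1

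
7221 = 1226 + 5995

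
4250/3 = 4250/3 = 1416.67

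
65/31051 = 65/31051 = 0.00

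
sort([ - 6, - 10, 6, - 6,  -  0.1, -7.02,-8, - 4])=[ - 10, - 8, -7.02,  -  6, -6, - 4 ,  -  0.1,6 ]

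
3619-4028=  - 409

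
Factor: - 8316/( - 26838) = 2^1*11^1*71^(  -  1) = 22/71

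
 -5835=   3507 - 9342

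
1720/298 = 860/149 = 5.77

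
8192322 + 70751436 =78943758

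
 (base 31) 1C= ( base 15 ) 2D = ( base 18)27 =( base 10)43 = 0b101011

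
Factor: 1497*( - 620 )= -928140 = - 2^2*3^1*5^1*31^1*499^1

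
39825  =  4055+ 35770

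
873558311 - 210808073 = 662750238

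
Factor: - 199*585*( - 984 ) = 2^3*3^3*5^1*13^1*41^1*199^1 = 114552360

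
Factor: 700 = 2^2 * 5^2*7^1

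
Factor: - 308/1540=-5^( - 1) =-1/5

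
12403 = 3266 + 9137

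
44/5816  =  11/1454 = 0.01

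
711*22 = 15642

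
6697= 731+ 5966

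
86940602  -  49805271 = 37135331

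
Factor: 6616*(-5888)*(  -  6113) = 2^11*23^1 * 827^1*6113^1 = 238131963904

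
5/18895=1/3779 = 0.00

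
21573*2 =43146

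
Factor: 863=863^1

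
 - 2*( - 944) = 1888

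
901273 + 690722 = 1591995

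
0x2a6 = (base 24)146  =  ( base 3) 221010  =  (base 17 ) 25F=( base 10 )678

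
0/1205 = 0 = 0.00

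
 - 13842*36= - 498312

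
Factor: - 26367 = -3^1* 11^1*17^1*47^1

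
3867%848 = 475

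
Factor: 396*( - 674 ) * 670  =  -178825680 = - 2^4 *3^2 * 5^1*11^1*67^1*337^1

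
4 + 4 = 8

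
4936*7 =34552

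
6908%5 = 3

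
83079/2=83079/2 = 41539.50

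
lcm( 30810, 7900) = 308100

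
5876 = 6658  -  782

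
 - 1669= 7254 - 8923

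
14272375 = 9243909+5028466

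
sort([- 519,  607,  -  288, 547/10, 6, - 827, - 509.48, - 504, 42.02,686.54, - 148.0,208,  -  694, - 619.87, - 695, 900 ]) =[ - 827,-695, - 694, - 619.87, - 519, - 509.48, - 504, - 288, - 148.0, 6,42.02, 547/10,208,607, 686.54, 900] 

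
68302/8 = 34151/4 = 8537.75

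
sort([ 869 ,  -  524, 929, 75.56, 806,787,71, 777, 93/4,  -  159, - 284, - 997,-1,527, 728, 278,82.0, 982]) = [ - 997, - 524, - 284, - 159, - 1,93/4, 71,75.56,  82.0, 278, 527, 728, 777, 787, 806, 869 , 929, 982]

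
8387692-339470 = 8048222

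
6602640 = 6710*984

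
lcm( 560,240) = 1680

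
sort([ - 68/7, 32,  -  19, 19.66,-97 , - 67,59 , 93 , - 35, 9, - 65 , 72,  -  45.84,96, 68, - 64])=[ - 97, - 67,-65, - 64, - 45.84, - 35, - 19, - 68/7,  9, 19.66  ,  32, 59, 68,72, 93,96] 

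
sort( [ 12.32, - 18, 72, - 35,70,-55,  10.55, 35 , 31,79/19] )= [  -  55,-35, - 18, 79/19, 10.55, 12.32, 31, 35 , 70, 72]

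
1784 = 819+965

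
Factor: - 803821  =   - 181^1 * 4441^1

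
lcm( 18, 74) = 666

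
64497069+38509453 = 103006522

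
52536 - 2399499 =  - 2346963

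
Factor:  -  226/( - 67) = 2^1 * 67^(- 1) * 113^1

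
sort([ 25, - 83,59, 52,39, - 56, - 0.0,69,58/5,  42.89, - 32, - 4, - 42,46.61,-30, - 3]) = [  -  83 , - 56,  -  42, - 32, - 30, - 4 , - 3,-0.0,58/5,25,39,42.89,46.61, 52, 59,69]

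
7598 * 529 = 4019342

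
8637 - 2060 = 6577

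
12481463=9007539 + 3473924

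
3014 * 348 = 1048872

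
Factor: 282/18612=1/66= 2^( - 1)*3^ ( - 1 )*11^( - 1 ) 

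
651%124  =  31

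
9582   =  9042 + 540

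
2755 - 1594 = 1161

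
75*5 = 375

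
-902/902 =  - 1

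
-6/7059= - 2/2353=   -0.00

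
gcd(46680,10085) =5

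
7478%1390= 528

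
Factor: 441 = 3^2 * 7^2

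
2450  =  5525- 3075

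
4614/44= 104 + 19/22 =104.86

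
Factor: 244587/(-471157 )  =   -3^1 * 7^1 * 19^1*157^( - 1)*613^1*3001^( - 1 ) 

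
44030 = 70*629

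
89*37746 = 3359394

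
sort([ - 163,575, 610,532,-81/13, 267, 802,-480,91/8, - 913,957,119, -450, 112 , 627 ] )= [ - 913,-480, - 450,-163,  -  81/13,91/8, 112,119,267,532 , 575,  610, 627, 802,957 ]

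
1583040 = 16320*97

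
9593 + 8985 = 18578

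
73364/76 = 965 + 6/19 = 965.32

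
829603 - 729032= 100571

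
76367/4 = 76367/4 = 19091.75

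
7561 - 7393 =168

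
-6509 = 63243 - 69752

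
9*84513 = 760617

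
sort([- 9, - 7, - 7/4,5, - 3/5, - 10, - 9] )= [ - 10, - 9, - 9,  -  7, - 7/4, - 3/5, 5] 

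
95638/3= 95638/3=   31879.33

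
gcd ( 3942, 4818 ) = 438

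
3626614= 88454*41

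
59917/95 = 59917/95 = 630.71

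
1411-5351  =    -  3940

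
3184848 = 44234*72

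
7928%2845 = 2238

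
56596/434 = 130+88/217=130.41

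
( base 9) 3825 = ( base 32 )2pa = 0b101100101010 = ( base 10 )2858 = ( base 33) 2KK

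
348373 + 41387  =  389760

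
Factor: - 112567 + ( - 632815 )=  - 2^1*11^1*17^1*1993^1=-745382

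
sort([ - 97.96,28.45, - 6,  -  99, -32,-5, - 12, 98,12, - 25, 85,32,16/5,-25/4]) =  [ - 99, - 97.96, - 32,-25, - 12, - 25/4,-6,-5,16/5, 12,28.45,32,85,98]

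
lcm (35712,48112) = 3464064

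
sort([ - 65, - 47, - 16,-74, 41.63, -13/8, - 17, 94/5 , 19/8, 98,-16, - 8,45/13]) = [ - 74, - 65,  -  47, -17, - 16, - 16,  -  8, - 13/8, 19/8,45/13, 94/5,41.63, 98] 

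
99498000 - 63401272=36096728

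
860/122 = 430/61  =  7.05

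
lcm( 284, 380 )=26980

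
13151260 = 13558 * 970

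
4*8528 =34112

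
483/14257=483/14257 = 0.03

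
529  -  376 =153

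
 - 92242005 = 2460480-94702485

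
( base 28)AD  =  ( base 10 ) 293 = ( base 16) 125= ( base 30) 9n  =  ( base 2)100100101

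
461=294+167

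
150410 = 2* 75205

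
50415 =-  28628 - -79043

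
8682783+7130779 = 15813562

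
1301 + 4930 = 6231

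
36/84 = 3/7 = 0.43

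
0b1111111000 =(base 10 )1016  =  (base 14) 528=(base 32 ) vo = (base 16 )3F8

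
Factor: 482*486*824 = 2^5 * 3^5*103^1 *241^1 = 193023648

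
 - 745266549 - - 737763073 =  - 7503476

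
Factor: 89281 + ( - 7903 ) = 2^1*3^3*11^1  *137^1 = 81378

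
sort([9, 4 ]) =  [4, 9]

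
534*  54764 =29243976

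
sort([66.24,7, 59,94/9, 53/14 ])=[53/14,7, 94/9 , 59, 66.24 ] 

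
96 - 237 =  - 141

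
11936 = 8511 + 3425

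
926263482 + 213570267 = 1139833749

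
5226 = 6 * 871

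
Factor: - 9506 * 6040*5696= - 327042903040 =-2^10 * 5^1* 7^2*89^1*97^1* 151^1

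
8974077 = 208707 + 8765370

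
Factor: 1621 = 1621^1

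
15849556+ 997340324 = 1013189880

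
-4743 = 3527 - 8270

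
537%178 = 3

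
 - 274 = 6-280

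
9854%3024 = 782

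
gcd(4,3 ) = 1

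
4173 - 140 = 4033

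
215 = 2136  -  1921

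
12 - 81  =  -69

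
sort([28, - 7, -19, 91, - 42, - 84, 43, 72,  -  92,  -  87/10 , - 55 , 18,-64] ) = [ - 92,-84,- 64, - 55, - 42, - 19, - 87/10,  -  7,  18,28,  43,  72, 91] 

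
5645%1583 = 896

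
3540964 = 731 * 4844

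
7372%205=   197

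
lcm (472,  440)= 25960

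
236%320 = 236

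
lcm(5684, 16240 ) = 113680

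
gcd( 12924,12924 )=12924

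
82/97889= 82/97889 = 0.00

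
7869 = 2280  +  5589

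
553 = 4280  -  3727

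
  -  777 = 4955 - 5732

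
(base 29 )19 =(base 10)38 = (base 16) 26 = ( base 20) 1I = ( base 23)1f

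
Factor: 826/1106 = 59^1*79^(-1 ) = 59/79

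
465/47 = 465/47 = 9.89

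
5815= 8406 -2591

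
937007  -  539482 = 397525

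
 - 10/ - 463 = 10/463 = 0.02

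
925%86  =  65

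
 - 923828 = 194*(-4762)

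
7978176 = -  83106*( - 96 ) 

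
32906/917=32906/917 = 35.88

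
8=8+0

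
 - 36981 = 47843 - 84824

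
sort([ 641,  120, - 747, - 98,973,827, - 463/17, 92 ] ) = [ - 747, - 98,-463/17,92,120, 641  ,  827,973]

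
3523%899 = 826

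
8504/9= 8504/9 =944.89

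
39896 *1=39896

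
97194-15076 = 82118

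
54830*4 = 219320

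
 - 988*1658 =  - 1638104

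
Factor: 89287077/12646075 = 3^1*5^( - 2)*11^1*13^( - 1 )*17^1*167^(- 1)*233^( - 1)*159157^1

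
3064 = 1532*2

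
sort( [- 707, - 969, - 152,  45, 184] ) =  [ - 969, -707,- 152,45,184]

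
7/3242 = 7/3242 = 0.00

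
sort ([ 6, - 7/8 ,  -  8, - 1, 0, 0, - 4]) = [ - 8,-4,-1, - 7/8,  0,  0,6]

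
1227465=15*81831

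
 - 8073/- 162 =299/6 = 49.83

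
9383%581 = 87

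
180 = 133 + 47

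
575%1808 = 575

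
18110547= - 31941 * ( - 567)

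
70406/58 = 35203/29=   1213.90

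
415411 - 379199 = 36212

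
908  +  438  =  1346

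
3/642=1/214 = 0.00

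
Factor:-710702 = -2^1 * 17^1*20903^1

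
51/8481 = 17/2827 = 0.01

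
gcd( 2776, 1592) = 8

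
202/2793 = 202/2793=0.07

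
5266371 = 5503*957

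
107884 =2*53942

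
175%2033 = 175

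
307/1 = 307 = 307.00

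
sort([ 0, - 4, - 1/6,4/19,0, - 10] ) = [ - 10, - 4, - 1/6,  0,0,4/19]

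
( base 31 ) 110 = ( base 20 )29C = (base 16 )3e0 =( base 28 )17C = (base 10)992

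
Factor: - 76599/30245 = -3^3*5^(  -  1)*23^( - 1 )*263^( - 1)*2837^1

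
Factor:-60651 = - 3^2 * 23^1*293^1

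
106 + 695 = 801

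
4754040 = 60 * 79234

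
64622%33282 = 31340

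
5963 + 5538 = 11501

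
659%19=13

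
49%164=49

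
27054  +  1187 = 28241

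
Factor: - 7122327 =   -  3^1*2374109^1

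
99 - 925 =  - 826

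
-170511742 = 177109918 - 347621660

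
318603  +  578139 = 896742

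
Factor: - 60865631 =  - 60865631^1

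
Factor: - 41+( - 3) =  - 2^2*11^1 = -  44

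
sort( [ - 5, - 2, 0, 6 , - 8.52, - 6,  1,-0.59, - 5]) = [ - 8.52, - 6, - 5, - 5, - 2, - 0.59, 0,1, 6]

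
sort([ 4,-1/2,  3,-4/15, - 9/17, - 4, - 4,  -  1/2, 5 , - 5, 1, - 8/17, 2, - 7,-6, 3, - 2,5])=[  -  7, - 6, - 5, - 4 , - 4,  -  2, - 9/17, - 1/2, - 1/2,-8/17,-4/15,  1, 2 , 3,3, 4, 5,5]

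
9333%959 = 702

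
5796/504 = 23/2 = 11.50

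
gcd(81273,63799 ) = 1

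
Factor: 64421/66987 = 3^(-4 )*7^1*827^( - 1 )*9203^1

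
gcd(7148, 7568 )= 4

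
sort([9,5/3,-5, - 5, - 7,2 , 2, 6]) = [ - 7,-5, - 5 , 5/3,2, 2,6, 9]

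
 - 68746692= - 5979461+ -62767231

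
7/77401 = 7/77401 = 0.00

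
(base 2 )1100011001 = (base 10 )793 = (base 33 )o1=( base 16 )319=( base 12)561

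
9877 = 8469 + 1408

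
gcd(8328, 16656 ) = 8328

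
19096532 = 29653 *644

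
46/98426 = 23/49213 = 0.00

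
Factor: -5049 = -3^3*11^1*17^1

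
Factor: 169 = 13^2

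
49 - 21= 28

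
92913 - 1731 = 91182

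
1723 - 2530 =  - 807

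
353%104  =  41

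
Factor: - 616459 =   -  616459^1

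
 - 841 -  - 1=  - 840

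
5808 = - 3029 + 8837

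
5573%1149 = 977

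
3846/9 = 427 + 1/3 = 427.33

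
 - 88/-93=88/93 = 0.95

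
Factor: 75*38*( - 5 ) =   -  2^1*3^1*5^3*19^1  =  -14250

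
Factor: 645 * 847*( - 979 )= - 534842385 = -3^1*5^1  *7^1*11^3*43^1*89^1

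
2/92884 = 1/46442 = 0.00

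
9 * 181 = 1629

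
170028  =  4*42507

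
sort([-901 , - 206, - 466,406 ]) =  [ - 901, - 466, - 206, 406 ] 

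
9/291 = 3/97 = 0.03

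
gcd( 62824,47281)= 1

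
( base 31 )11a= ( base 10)1002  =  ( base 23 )1KD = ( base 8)1752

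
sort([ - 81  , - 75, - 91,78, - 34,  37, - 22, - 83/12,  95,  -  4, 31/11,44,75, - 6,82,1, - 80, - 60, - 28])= [-91,  -  81,-80, - 75, - 60, - 34, - 28, - 22, - 83/12, - 6,-4, 1, 31/11,  37,44 , 75,78,  82,  95 ] 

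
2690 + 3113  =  5803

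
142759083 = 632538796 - 489779713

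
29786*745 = 22190570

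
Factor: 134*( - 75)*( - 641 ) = 6442050 = 2^1*3^1*5^2*67^1*641^1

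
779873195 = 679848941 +100024254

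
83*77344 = 6419552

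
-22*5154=  -  113388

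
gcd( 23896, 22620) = 116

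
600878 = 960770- 359892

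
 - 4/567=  - 1+563/567 = - 0.01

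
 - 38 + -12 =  - 50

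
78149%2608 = 2517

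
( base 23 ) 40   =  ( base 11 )84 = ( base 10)92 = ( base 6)232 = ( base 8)134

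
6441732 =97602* 66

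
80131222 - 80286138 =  - 154916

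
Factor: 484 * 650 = 2^3*5^2*11^2*13^1 =314600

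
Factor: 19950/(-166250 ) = - 3/25   =  -3^1*5^(-2)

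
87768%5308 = 2840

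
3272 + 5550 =8822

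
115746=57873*2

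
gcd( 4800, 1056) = 96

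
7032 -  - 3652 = 10684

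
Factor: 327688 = 2^3*40961^1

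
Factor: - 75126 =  - 2^1*3^1 * 19^1*659^1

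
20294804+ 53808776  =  74103580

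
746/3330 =373/1665= 0.22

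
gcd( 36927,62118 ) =9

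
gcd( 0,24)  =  24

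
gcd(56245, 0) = 56245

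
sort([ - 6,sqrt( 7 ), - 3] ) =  [ -6, - 3,  sqrt( 7)]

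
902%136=86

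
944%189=188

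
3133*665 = 2083445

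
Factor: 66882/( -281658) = -13^( - 1 )*23^( - 1)*71^1=- 71/299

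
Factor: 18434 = 2^1*13^1*709^1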